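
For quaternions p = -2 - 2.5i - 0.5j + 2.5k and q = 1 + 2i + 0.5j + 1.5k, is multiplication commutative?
No: pq = -0.5 - 8.5i + 7.25j - 0.75k ≠ -0.5 - 4.5i - 10.25j - 0.25k = qp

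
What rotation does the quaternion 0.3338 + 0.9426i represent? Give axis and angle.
axis = (1, 0, 0), θ = 141°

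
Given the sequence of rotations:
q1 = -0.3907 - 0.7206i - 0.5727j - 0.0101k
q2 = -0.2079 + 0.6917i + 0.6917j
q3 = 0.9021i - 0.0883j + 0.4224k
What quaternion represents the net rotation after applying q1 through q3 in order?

q2 · q1 = 0.9758 - 0.1274i - 0.1442j + 0.1044k
q3 · q2 · q1 = 0.0581 + 0.932i - 0.2342j + 0.2708k
0.0581 + 0.932i - 0.2342j + 0.2708k


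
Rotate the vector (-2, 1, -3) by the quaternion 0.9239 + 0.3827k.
(-2.121, -0.707, -3)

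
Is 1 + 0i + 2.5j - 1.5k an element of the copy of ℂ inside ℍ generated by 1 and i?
No. The quaternion 1 + 2.5j - 1.5k has j-coefficient y = 2.5 and k-coefficient z = -1.5, not both zero, so it does not lie in the complex subalgebra spanned by 1 and i.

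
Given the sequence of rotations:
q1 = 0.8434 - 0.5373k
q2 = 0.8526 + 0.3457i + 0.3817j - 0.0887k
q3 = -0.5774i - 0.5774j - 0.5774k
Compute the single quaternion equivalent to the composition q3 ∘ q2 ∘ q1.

q2 · q1 = 0.6714 + 0.0865i + 0.5077j - 0.5329k
q3 · q2 · q1 = 0.0354 + 0.2132i - 0.7453j - 0.6309k
0.0354 + 0.2132i - 0.7453j - 0.6309k


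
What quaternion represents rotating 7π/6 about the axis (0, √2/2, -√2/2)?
-0.2588 + 0.683j - 0.683k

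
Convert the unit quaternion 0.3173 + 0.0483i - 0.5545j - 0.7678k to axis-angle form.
axis = (0.0509, -0.5847, -0.8096), θ = 143°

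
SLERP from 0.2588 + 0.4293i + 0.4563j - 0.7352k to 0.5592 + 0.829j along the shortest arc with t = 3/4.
0.5311 + 0.1271i + 0.8089j - 0.2177k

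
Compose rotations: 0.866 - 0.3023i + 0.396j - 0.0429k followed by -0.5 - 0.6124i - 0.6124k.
-0.6444 - 0.1367i - 0.0391j - 0.7514k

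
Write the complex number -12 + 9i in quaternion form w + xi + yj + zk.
-12 + 9i + 0j + 0k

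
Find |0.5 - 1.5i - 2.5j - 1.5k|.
√11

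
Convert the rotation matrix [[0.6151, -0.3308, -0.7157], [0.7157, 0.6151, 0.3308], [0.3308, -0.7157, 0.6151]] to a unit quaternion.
0.8434 - 0.3102i - 0.3102j + 0.3102k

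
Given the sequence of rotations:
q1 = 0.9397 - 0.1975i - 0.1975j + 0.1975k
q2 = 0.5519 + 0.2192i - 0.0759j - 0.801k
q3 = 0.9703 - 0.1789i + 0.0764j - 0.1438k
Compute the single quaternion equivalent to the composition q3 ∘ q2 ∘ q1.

q2 · q1 = 0.7051 - 0.0762i - 0.0654j - 0.702k
q3 · q2 · q1 = 0.5746 - 0.2631i - 0.1242j - 0.765k
0.5746 - 0.2631i - 0.1242j - 0.765k


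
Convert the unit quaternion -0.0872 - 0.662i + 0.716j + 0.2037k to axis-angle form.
axis = (-0.6645, 0.7187, 0.2045), θ = 190°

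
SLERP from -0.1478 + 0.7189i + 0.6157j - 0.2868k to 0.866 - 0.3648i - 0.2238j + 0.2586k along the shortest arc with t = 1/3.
-0.436 + 0.6591i + 0.5308j - 0.3059k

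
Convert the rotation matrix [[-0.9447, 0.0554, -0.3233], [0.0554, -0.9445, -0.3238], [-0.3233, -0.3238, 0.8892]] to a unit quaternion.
-0.1663i - 0.1666j + 0.9719k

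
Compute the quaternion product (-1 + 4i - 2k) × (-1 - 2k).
-3 - 4i + 8j + 4k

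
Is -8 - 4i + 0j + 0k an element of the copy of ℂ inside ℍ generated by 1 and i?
Yes. The quaternion -8 - 4i has j- and k-coefficients y = z = 0, so it lies in the complex subalgebra spanned by 1 and i.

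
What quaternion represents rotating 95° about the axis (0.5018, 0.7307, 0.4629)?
0.6756 + 0.37i + 0.5387j + 0.3413k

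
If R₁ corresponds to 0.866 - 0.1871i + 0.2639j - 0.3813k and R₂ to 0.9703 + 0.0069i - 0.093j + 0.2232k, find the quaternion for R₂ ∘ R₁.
0.9512 - 0.199i + 0.1364j - 0.1923k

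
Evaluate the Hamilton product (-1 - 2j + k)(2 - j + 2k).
-6 - 3i - 3j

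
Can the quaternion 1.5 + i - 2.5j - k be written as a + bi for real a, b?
No. The quaternion 1.5 + i - 2.5j - k has j-coefficient y = -2.5 and k-coefficient z = -1, not both zero, so it does not lie in the complex subalgebra spanned by 1 and i.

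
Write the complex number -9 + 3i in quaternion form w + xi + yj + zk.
-9 + 3i + 0j + 0k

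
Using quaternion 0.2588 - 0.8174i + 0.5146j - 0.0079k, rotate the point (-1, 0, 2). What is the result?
(0.088, 1.675, -1.478)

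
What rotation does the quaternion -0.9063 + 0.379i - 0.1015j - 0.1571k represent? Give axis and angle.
axis = (0.8967, -0.2402, -0.3717), θ = 310°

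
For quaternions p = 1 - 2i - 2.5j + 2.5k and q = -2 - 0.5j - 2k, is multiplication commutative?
No: pq = 1.75 + 10.25i + 0.5j - 6k ≠ 1.75 - 2.25i + 8.5j - 8k = qp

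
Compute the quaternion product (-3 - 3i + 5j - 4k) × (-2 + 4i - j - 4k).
7 - 30i - 35j + 3k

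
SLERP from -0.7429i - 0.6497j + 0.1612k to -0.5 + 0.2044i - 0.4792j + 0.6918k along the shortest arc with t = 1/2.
-0.3136 - 0.3378i - 0.7081j + 0.535k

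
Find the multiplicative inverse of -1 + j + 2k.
-0.1667 - 0.1667j - 0.3333k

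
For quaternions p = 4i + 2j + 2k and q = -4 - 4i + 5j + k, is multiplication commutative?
No: pq = 4 - 24i - 20j + 20k ≠ 4 - 8i + 4j - 36k = qp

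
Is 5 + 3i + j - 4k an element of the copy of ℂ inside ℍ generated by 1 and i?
No. The quaternion 5 + 3i + j - 4k has j-coefficient y = 1 and k-coefficient z = -4, not both zero, so it does not lie in the complex subalgebra spanned by 1 and i.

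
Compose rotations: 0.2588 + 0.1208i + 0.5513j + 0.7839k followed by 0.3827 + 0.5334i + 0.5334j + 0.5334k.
-0.6776 + 0.3083i - 0.0047j + 0.6677k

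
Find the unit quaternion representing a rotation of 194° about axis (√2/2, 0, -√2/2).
-0.1219 + 0.7018i - 0.7018k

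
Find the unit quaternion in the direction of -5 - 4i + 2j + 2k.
-0.7143 - 0.5714i + 0.2857j + 0.2857k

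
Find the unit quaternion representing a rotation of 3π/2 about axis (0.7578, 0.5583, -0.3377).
-0.7071 + 0.5358i + 0.3948j - 0.2388k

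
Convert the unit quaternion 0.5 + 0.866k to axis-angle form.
axis = (0, 0, 1), θ = 2π/3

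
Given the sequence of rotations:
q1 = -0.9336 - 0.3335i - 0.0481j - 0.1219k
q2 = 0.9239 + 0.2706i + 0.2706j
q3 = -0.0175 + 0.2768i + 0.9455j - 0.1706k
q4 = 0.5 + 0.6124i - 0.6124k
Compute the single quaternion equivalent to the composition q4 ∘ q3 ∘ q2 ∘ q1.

q2 · q1 = -0.7593 - 0.5937i - 0.2641j - 0.0354k
q3 · q2 · q1 = 0.4213 - 0.2783i - 0.6022j + 0.6184k
q4 · q3 · q2 · q1 = 0.7598 - 0.2499i - 0.5094j - 0.3176k
0.7598 - 0.2499i - 0.5094j - 0.3176k


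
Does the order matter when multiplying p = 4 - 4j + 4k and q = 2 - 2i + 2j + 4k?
Yes: pq = -32i - 8j + 16k ≠ 16i + 8j + 32k = qp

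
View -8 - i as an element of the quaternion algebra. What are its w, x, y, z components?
-8 - i + 0j + 0k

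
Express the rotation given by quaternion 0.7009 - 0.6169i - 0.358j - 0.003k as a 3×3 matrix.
[[0.7437, 0.4459, -0.4981], [0.4375, 0.2389, 0.8669], [0.5055, -0.8626, -0.0175]]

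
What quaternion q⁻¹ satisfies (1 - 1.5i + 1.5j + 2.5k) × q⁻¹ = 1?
0.0851 + 0.1277i - 0.1277j - 0.2128k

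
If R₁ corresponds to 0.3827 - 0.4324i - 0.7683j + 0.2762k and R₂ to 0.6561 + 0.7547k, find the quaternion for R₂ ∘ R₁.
0.0426 + 0.2961i - 0.8304j + 0.47k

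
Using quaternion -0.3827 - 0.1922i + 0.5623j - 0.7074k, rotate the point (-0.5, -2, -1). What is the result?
(1.99, 0.929, 0.652)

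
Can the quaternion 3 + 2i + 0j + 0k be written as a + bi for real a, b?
Yes. The quaternion 3 + 2i has j- and k-coefficients y = z = 0, so it lies in the complex subalgebra spanned by 1 and i.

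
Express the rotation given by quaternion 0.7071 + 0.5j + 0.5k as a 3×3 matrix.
[[0, -0.7071, 0.7071], [0.7071, 0.5, 0.5], [-0.7071, 0.5, 0.5]]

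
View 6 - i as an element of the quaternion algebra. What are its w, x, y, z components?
6 - i + 0j + 0k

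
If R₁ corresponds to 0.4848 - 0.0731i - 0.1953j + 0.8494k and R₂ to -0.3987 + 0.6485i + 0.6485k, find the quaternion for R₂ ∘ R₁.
-0.6967 + 0.4702i - 0.5204j - 0.1509k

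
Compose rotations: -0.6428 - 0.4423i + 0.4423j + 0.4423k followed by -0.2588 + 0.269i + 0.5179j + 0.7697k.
-0.2842 - 0.1698i - 0.9068j - 0.2612k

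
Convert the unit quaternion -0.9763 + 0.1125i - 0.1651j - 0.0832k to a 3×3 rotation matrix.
[[0.9316, -0.1996, 0.3037], [0.1253, 0.9608, 0.2471], [-0.3411, -0.1922, 0.9202]]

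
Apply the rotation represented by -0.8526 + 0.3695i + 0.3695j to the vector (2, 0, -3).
(3.344, -1.344, -0.101)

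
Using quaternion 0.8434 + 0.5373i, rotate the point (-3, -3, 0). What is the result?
(-3, -1.268, -2.719)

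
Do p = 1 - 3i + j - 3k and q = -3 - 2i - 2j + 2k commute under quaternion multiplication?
No: pq = -1 + 3i + 7j + 19k ≠ -1 + 11i - 17j + 3k = qp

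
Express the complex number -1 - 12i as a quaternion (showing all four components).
-1 - 12i + 0j + 0k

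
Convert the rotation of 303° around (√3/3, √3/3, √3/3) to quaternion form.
-0.8788 + 0.2755i + 0.2755j + 0.2755k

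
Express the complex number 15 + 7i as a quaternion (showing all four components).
15 + 7i + 0j + 0k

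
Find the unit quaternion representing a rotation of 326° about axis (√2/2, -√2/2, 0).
-0.9563 + 0.2067i - 0.2067j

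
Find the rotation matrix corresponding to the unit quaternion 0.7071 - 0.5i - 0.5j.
[[0.5, 0.5, -0.7071], [0.5, 0.5, 0.7071], [0.7071, -0.7071, 0]]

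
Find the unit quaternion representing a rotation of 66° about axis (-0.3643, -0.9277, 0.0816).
0.8387 - 0.1984i - 0.5053j + 0.0444k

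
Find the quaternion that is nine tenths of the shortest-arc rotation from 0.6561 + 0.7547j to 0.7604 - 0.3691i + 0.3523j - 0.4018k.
0.7666 - 0.3375i + 0.4041j - 0.3675k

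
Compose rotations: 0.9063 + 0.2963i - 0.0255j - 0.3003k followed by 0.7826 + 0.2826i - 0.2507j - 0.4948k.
0.4706 + 0.5507i - 0.3089j - 0.6164k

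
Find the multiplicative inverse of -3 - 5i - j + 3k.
-0.0682 + 0.1136i + 0.0227j - 0.0682k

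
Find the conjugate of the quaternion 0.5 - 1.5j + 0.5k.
0.5 + 1.5j - 0.5k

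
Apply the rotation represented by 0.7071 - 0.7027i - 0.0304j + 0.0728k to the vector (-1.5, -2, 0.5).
(-1.434, 0.272, 2.091)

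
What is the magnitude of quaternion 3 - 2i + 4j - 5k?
√54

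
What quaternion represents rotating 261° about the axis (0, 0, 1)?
-0.6494 + 0.7604k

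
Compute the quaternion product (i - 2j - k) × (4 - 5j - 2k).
-12 + 3i - 6j - 9k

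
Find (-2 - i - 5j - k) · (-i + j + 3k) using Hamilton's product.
7 - 12i + 2j - 12k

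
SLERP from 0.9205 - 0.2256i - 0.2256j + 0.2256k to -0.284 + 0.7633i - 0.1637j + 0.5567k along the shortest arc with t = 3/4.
0.5483 - 0.7297i + 0.0659j - 0.4032k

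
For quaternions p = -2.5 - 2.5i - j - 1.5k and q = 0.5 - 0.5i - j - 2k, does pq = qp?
No: pq = -6.5 + 0.5i - 2.25j + 6.25k ≠ -6.5 - 0.5i + 6.25j + 2.25k = qp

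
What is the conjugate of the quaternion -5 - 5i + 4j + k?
-5 + 5i - 4j - k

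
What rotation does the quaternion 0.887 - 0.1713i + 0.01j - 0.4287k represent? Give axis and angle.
axis = (-0.371, 0.0217, -0.9284), θ = 55°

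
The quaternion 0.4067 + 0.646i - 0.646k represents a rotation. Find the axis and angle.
axis = (√2/2, 0, -√2/2), θ = 132°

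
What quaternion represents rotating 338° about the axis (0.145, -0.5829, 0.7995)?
-0.9816 + 0.0277i - 0.1112j + 0.1526k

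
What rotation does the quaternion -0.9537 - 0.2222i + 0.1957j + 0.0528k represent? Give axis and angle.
axis = (-0.7388, 0.6507, 0.1756), θ = 325°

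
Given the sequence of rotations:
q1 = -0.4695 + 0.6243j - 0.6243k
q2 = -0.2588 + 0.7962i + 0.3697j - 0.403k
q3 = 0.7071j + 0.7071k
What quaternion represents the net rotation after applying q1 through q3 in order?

q2 · q1 = -0.3609 - 0.353i + 0.1619j + 0.8478k
q3 · q2 · q1 = -0.714 + 0.485i - 0.5048j - 0.0056k
-0.714 + 0.485i - 0.5048j - 0.0056k


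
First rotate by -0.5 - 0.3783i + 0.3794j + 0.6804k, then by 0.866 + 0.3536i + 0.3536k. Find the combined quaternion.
-0.5398 - 0.6386i - 0.0458j + 0.5466k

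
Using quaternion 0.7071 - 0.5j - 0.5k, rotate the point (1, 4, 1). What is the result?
(2.121, 1.793, 3.207)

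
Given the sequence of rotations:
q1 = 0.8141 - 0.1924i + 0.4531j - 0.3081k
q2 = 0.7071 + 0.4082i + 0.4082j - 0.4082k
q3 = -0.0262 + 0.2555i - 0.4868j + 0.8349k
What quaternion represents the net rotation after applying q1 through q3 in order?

q2 · q1 = 0.3435 + 0.2555i + 0.857j - 0.2867k
q3 · q2 · q1 = 0.5823 - 0.4949i + 0.0969j + 0.6376k
0.5823 - 0.4949i + 0.0969j + 0.6376k


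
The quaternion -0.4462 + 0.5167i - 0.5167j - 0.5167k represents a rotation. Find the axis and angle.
axis = (√3/3, -√3/3, -√3/3), θ = 233°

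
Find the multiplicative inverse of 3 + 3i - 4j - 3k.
0.0698 - 0.0698i + 0.093j + 0.0698k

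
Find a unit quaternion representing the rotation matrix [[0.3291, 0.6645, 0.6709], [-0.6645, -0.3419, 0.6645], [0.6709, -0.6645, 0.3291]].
0.5737 - 0.5792i - 0.5792k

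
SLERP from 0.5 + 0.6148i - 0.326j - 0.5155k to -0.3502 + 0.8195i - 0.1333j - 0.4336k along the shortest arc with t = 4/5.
-0.1805 + 0.8345i - 0.1879j - 0.4855k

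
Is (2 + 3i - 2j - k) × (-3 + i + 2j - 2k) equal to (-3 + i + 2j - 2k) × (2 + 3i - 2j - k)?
No: pq = -7 - i + 15j + 7k ≠ -7 - 13i + 5j - 9k = qp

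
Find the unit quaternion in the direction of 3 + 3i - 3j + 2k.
0.5388 + 0.5388i - 0.5388j + 0.3592k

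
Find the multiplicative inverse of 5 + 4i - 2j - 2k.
0.102 - 0.0816i + 0.0408j + 0.0408k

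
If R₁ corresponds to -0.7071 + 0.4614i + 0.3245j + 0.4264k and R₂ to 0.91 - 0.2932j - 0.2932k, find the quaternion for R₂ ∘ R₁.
-0.4233 + 0.39i + 0.3673j + 0.7306k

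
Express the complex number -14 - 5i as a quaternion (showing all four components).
-14 - 5i + 0j + 0k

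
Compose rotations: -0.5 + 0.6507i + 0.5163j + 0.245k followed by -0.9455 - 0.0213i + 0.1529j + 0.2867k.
0.3374 - 0.7151i - 0.3728j - 0.4855k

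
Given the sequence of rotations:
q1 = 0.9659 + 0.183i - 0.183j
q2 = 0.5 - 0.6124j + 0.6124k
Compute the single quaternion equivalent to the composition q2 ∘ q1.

q2 · q1 = 0.3709 + 0.2036i - 0.5709j + 0.7036k
0.3709 + 0.2036i - 0.5709j + 0.7036k


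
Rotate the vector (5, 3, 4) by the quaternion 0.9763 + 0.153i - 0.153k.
(5.475, 0.03, 4.475)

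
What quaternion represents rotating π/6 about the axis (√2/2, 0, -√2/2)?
0.9659 + 0.183i - 0.183k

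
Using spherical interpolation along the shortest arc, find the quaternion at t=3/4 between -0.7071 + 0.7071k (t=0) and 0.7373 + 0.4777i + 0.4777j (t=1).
-0.809 - 0.3884i - 0.3884j + 0.2095k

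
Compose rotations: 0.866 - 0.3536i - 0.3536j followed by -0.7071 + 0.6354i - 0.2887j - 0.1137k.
-0.4898 + 0.7601i + 0.0402j - 0.4252k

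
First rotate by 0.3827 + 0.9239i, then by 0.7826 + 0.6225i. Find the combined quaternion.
-0.2756 + 0.9613i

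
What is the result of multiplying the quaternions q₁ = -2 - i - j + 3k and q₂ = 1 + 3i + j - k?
5 - 9i + 5j + 7k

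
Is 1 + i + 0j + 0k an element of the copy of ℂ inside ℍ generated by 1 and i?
Yes. The quaternion 1 + i has j- and k-coefficients y = z = 0, so it lies in the complex subalgebra spanned by 1 and i.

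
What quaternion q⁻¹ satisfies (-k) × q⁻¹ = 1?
k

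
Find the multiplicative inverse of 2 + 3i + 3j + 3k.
0.0645 - 0.0968i - 0.0968j - 0.0968k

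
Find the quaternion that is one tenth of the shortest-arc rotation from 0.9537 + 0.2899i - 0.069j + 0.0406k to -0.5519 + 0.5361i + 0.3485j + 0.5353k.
0.972 + 0.2055i - 0.1098j - 0.03k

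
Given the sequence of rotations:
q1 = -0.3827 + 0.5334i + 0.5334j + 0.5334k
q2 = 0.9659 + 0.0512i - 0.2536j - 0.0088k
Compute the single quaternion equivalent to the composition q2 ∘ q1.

q2 · q1 = -0.257 + 0.365i + 0.5803j + 0.6812k
-0.257 + 0.365i + 0.5803j + 0.6812k


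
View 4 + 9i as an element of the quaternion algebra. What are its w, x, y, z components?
4 + 9i + 0j + 0k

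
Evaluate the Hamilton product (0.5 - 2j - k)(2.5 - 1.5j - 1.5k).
-3.25 + 1.5i - 5.75j - 3.25k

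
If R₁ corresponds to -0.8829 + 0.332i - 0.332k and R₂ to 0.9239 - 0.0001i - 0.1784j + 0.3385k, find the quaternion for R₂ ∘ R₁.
-0.7033 + 0.3661i + 0.2699j - 0.5464k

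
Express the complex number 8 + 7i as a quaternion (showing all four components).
8 + 7i + 0j + 0k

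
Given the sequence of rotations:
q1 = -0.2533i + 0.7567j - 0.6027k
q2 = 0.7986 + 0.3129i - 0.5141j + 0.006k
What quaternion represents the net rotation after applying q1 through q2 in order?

q2 · q1 = 0.4719 + 0.103i + 0.7914j - 0.3748k
0.4719 + 0.103i + 0.7914j - 0.3748k


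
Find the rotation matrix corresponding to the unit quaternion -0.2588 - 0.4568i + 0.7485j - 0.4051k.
[[-0.4487, -0.8935, -0.0173], [-0.4741, 0.2545, -0.8429], [0.7575, -0.37, -0.5378]]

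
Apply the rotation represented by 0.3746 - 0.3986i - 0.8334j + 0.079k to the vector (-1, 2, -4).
(4.361, -0.052, 1.405)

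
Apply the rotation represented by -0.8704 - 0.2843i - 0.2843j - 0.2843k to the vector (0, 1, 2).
(0.98, 0.01, 2.01)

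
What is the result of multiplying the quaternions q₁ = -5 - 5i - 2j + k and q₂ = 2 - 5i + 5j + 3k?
-28 + 4i - 19j - 48k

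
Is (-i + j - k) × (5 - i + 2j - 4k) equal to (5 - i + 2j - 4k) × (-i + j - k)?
No: pq = -7 - 7i + 2j - 6k ≠ -7 - 3i + 8j - 4k = qp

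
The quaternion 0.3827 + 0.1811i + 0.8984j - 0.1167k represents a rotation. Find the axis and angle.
axis = (0.196, 0.9724, -0.1263), θ = 3π/4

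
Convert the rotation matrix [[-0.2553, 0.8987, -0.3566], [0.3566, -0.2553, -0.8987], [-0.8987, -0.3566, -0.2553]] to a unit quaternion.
-0.2419 - 0.5602i - 0.5602j + 0.5602k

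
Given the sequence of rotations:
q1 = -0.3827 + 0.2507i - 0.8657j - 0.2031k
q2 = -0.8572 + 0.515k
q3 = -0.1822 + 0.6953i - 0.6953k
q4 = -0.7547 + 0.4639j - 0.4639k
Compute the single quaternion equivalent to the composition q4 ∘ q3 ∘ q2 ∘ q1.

q2 · q1 = 0.4326 + 0.2309i + 0.8712j - 0.023k
q3 · q2 · q1 = -0.2554 + 0.8645i - 0.3033j + 0.3091k
q4 · q3 · q2 · q1 = 0.4768 - 0.6497i - 0.2906j - 0.5158k
0.4768 - 0.6497i - 0.2906j - 0.5158k


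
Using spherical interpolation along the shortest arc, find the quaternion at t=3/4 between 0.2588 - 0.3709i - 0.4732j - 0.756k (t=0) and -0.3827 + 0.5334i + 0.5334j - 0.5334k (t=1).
0.4302 - 0.6032i - 0.6392j + 0.2061k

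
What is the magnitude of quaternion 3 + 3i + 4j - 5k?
√59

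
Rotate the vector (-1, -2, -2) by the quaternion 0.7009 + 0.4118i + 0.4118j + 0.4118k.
(-1.678, -1.084, -2.238)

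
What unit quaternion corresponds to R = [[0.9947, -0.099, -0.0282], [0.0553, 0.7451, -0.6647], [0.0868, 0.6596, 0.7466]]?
0.9336 + 0.3546i - 0.0308j + 0.0413k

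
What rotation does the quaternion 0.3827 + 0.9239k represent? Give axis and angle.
axis = (0, 0, 1), θ = 3π/4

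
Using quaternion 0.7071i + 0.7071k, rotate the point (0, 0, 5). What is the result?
(5, 0, 0)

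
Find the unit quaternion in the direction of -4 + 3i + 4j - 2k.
-0.5963 + 0.4472i + 0.5963j - 0.2981k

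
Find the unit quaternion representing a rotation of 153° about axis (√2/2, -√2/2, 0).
0.2334 + 0.6876i - 0.6876j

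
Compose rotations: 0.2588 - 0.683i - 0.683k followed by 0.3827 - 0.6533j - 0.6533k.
-0.3472 + 0.1848i + 0.2771j - 0.8767k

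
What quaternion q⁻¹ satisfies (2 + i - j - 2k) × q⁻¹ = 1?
0.2 - 0.1i + 0.1j + 0.2k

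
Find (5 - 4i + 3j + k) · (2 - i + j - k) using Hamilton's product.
4 - 17i + 6j - 4k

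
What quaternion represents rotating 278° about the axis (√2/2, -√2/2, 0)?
-0.7547 + 0.4639i - 0.4639j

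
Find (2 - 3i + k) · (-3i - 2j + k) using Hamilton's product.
-10 - 4i - 4j + 8k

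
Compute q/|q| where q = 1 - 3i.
0.3162 - 0.9487i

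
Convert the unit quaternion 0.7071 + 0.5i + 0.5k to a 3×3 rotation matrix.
[[0.5, -0.7071, 0.5], [0.7071, 0, -0.7071], [0.5, 0.7071, 0.5]]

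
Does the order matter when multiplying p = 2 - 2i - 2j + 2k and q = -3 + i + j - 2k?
Yes: pq = 2 + 10i + 6j - 10k ≠ 2 + 6i + 10j - 10k = qp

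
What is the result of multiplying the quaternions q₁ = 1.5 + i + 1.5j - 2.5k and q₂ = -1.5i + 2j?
-1.5 + 2.75i + 6.75j + 4.25k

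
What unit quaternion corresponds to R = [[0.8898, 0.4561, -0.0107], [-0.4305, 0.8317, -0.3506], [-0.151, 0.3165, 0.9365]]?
0.9563 + 0.1744i + 0.0367j - 0.2318k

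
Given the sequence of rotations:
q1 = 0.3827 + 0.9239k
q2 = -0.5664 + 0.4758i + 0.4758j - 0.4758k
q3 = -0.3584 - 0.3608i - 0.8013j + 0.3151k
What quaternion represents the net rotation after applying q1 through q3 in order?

q2 · q1 = 0.2228 + 0.6217i - 0.2575j - 0.7054k
q3 · q2 · q1 = 0.1604 + 0.3432i - 0.1449j + 0.9141k
0.1604 + 0.3432i - 0.1449j + 0.9141k


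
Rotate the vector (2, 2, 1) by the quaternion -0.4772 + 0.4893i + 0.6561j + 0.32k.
(1.45, 2.193, 1.445)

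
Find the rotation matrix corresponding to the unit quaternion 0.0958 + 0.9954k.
[[-0.9816, -0.1907, 0], [0.1907, -0.9816, 0], [0, 0, 1]]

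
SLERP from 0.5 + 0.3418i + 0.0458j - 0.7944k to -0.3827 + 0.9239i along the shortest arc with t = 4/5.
-0.2094 + 0.9507i + 0.0132j - 0.2283k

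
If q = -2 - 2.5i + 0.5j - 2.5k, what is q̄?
-2 + 2.5i - 0.5j + 2.5k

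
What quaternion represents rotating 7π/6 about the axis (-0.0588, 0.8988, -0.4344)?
-0.2588 - 0.0568i + 0.8682j - 0.4196k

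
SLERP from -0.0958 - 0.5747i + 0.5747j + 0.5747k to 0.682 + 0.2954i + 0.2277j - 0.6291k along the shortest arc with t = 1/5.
-0.2488 - 0.5679i + 0.4405j + 0.6492k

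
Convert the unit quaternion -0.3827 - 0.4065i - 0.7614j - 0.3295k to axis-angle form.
axis = (-0.44, -0.8241, -0.3567), θ = 5π/4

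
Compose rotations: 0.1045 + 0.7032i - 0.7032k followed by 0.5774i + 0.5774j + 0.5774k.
-0.3457i + 0.8724j - 0.3457k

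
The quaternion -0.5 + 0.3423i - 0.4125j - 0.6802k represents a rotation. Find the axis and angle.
axis = (0.3953, -0.4763, -0.7854), θ = 4π/3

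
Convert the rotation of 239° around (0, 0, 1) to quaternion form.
-0.4924 + 0.8704k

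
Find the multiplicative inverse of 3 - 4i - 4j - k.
0.0714 + 0.0952i + 0.0952j + 0.0238k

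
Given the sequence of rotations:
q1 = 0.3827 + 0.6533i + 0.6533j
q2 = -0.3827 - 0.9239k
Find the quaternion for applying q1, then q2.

q2 · q1 = -0.1465 + 0.3536i - 0.8536j - 0.3536k
-0.1465 + 0.3536i - 0.8536j - 0.3536k


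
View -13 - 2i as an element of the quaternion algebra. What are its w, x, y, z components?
-13 - 2i + 0j + 0k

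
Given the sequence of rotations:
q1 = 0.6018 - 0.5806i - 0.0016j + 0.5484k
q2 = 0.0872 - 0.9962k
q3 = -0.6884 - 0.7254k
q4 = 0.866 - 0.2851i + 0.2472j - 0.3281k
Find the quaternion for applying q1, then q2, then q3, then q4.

q2 · q1 = 0.5988 - 0.0522i + 0.5783j - 0.5517k
q3 · q2 · q1 = -0.8124 + 0.4554i - 0.3602j - 0.0546k
q4 · q3 · q2 · q1 = -0.5026 + 0.4943i - 0.6777j + 0.2094k
-0.5026 + 0.4943i - 0.6777j + 0.2094k


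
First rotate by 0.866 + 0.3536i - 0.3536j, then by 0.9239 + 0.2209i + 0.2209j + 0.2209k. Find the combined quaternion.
0.8001 + 0.5961i - 0.0573j + 0.0351k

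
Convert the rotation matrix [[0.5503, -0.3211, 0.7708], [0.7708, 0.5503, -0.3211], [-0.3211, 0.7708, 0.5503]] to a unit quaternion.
0.8141 + 0.3353i + 0.3353j + 0.3353k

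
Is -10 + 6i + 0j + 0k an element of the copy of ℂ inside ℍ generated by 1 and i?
Yes. The quaternion -10 + 6i has j- and k-coefficients y = z = 0, so it lies in the complex subalgebra spanned by 1 and i.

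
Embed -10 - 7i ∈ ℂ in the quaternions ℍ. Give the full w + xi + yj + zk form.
-10 - 7i + 0j + 0k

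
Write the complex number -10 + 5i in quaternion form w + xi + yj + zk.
-10 + 5i + 0j + 0k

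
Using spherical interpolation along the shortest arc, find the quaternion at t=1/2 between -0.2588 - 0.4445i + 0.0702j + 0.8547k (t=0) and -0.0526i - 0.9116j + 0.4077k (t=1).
-0.16 - 0.3074i - 0.5202j + 0.7806k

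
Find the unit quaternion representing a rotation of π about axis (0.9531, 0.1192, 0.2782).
0.9531i + 0.1192j + 0.2782k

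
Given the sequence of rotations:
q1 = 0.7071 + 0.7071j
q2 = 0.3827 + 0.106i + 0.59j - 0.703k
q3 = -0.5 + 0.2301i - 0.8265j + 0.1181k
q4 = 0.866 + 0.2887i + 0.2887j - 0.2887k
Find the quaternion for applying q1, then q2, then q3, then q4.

q2 · q1 = -0.1466 + 0.572i + 0.6878j - 0.4221k
q3 · q2 · q1 = 0.56 - 0.0521i - 0.0581j + 0.8248k
q4 · q3 · q2 · q1 = 0.7549 + 0.3379i - 0.1117j + 0.5509k
0.7549 + 0.3379i - 0.1117j + 0.5509k


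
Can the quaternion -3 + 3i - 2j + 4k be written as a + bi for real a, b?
No. The quaternion -3 + 3i - 2j + 4k has j-coefficient y = -2 and k-coefficient z = 4, not both zero, so it does not lie in the complex subalgebra spanned by 1 and i.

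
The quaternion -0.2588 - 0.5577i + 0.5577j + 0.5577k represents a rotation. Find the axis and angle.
axis = (-√3/3, √3/3, √3/3), θ = 7π/6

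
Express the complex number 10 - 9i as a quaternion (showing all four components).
10 - 9i + 0j + 0k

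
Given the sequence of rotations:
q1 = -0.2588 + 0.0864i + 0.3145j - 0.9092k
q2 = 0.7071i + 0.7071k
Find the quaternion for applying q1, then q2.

q2 · q1 = 0.5818 - 0.4054i + 0.704j + 0.0394k
0.5818 - 0.4054i + 0.704j + 0.0394k


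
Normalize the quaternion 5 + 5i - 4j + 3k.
0.5774 + 0.5774i - 0.4619j + 0.3464k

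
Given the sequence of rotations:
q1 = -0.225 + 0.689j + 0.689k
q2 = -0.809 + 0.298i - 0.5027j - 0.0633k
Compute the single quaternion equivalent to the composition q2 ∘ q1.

q2 · q1 = 0.572 - 0.3698i - 0.6496j - 0.3378k
0.572 - 0.3698i - 0.6496j - 0.3378k


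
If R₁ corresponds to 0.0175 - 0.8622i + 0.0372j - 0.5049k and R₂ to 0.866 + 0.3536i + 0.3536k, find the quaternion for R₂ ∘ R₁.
0.4986 - 0.7536i - 0.0941j - 0.4179k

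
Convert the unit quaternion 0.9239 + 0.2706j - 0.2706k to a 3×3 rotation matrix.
[[0.7071, 0.5, 0.5], [-0.5, 0.8536, -0.1464], [-0.5, -0.1464, 0.8536]]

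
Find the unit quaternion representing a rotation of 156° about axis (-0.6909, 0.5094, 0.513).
0.2079 - 0.6758i + 0.4983j + 0.5018k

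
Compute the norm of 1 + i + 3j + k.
√12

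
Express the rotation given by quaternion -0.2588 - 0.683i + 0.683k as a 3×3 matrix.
[[0.067, 0.3535, -0.933], [-0.3535, -0.866, -0.3535], [-0.933, 0.3535, 0.067]]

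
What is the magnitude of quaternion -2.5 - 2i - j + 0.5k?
3.391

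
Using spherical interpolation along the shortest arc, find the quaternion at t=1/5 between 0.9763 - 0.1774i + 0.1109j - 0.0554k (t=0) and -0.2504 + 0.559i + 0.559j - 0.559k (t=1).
0.9441 - 0.3097i - 0.0508j + 0.1006k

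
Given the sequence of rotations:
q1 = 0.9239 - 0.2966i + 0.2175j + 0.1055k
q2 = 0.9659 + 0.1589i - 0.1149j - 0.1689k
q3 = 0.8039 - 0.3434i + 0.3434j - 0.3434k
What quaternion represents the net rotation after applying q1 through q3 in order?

q2 · q1 = 0.9823 - 0.1151i + 0.1373j - 0.0537k
q3 · q2 · q1 = 0.6846 - 0.4011i + 0.4688j - 0.3881k
0.6846 - 0.4011i + 0.4688j - 0.3881k


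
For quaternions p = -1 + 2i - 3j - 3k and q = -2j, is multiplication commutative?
No: pq = -6 - 6i + 2j - 4k ≠ -6 + 6i + 2j + 4k = qp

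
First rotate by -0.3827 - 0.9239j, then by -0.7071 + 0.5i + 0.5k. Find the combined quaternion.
0.2706 + 0.2706i + 0.6533j - 0.6533k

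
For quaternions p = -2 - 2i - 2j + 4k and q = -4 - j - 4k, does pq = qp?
No: pq = 22 + 20i + 2j - 6k ≠ 22 - 4i + 18j - 10k = qp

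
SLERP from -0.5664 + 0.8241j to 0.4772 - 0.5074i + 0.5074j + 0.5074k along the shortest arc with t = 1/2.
-0.0589 - 0.3349i + 0.8788j + 0.3349k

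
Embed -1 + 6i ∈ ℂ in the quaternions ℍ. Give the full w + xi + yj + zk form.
-1 + 6i + 0j + 0k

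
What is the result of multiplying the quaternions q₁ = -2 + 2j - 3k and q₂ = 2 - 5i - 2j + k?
3 + 6i + 23j + 2k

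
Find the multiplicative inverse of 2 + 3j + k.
0.1429 - 0.2143j - 0.0714k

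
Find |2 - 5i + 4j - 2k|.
7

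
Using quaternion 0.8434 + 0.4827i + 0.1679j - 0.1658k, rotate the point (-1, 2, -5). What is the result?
(-0.621, 5.425, -0.428)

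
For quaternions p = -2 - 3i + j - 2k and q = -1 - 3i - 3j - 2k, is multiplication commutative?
No: pq = -8 + i + 5j + 18k ≠ -8 + 17i + 5j - 6k = qp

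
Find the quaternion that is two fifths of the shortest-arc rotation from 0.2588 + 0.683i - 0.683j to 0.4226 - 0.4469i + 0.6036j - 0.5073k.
-0.0205 + 0.6518i - 0.7226j + 0.2292k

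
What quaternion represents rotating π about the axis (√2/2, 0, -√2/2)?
0.7071i - 0.7071k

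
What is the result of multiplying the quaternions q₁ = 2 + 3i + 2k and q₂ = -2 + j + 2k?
-8 - 8i - 4j + 3k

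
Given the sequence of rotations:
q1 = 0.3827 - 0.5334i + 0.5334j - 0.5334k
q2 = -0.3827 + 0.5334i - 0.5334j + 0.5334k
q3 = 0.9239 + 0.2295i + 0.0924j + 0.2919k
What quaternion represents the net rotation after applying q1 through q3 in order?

q2 · q1 = 0.7071 + 0.4083i - 0.4083j + 0.4083k
q3 · q2 · q1 = 0.4781 + 0.6964i - 0.2864j + 0.4522k
0.4781 + 0.6964i - 0.2864j + 0.4522k


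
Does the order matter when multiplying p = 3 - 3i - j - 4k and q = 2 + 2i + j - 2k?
Yes: pq = 5 + 6i - 13j - 15k ≠ 5 - 6i + 15j - 13k = qp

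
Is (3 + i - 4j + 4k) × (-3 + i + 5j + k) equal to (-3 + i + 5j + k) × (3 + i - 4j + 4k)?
No: pq = 6 - 24i + 30j ≠ 6 + 24i + 24j - 18k = qp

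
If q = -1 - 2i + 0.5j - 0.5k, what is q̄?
-1 + 2i - 0.5j + 0.5k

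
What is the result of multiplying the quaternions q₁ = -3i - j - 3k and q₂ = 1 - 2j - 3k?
-11 - 6i - 10j + 3k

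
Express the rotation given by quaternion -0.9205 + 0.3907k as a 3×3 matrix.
[[0.6947, 0.7193, 0], [-0.7193, 0.6947, 0], [0, 0, 1]]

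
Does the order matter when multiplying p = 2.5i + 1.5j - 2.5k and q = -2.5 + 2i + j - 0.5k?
Yes: pq = -7.75 - 4.5i - 7.5j + 5.75k ≠ -7.75 - 8i + 6.75k = qp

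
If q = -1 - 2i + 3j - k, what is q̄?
-1 + 2i - 3j + k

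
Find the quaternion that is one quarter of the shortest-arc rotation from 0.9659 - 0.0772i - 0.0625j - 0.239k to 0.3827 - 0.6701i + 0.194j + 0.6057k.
0.9573 - 0.2887i + 0.0107j - 0.0044k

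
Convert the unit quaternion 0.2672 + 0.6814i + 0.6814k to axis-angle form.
axis = (√2/2, 0, √2/2), θ = 149°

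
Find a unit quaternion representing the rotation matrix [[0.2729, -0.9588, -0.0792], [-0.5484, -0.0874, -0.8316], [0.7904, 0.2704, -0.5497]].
0.3987 + 0.691i - 0.5453j + 0.2573k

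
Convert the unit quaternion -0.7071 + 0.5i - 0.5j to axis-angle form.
axis = (√2/2, -√2/2, 0), θ = 3π/2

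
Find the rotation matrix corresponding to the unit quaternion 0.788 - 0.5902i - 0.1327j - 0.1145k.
[[0.9386, 0.3371, -0.074], [-0.0238, 0.2771, 0.9605], [0.3443, -0.8998, 0.2681]]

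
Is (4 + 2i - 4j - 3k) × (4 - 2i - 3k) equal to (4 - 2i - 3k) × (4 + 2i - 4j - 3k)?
No: pq = 11 + 12i - 4j - 32k ≠ 11 - 12i - 28j - 16k = qp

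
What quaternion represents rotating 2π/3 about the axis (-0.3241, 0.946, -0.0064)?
0.5 - 0.2807i + 0.8193j - 0.0055k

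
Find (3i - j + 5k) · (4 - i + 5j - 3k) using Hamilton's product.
23 - 10i + 34k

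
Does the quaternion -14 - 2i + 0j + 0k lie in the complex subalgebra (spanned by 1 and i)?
Yes. The quaternion -14 - 2i has j- and k-coefficients y = z = 0, so it lies in the complex subalgebra spanned by 1 and i.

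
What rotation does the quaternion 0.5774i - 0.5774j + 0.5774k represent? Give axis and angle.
axis = (√3/3, -√3/3, √3/3), θ = π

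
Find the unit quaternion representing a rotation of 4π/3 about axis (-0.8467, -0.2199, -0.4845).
-0.5 - 0.7333i - 0.1904j - 0.4196k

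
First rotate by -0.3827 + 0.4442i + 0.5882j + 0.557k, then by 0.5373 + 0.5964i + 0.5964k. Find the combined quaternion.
-0.8027 - 0.3404i + 0.2488j + 0.4218k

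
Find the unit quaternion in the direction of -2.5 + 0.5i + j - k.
-0.8575 + 0.1715i + 0.343j - 0.343k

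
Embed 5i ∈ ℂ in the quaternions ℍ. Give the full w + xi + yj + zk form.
0 + 5i + 0j + 0k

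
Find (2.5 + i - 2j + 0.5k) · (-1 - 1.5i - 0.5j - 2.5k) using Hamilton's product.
-0.75 + 0.5i + 2.5j - 10.25k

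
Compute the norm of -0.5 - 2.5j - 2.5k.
3.571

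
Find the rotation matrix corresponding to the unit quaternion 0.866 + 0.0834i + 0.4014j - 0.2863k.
[[0.5138, 0.5628, 0.6475], [-0.4289, 0.8222, -0.3743], [-0.743, -0.0854, 0.6638]]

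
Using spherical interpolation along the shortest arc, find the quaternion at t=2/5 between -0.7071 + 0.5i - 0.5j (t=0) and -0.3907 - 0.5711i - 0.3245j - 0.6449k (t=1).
-0.75 + 0.0699i - 0.5566j - 0.3504k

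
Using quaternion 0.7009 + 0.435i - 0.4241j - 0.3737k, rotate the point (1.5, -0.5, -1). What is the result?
(1.384, -1.218, -0.321)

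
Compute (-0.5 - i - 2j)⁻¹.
-0.0952 + 0.1905i + 0.381j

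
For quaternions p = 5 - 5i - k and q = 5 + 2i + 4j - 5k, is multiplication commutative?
No: pq = 30 - 11i - 7j - 50k ≠ 30 - 19i + 47j - 10k = qp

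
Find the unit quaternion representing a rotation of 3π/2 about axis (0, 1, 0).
-0.7071 + 0.7071j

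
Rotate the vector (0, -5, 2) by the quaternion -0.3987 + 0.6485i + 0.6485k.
(-0.903, 4.445, 2.903)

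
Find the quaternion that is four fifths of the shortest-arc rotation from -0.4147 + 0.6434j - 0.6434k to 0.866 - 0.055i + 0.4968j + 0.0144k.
-0.938 + 0.0517i - 0.2736j - 0.2066k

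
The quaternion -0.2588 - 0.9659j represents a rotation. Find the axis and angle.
axis = (0, -1, 0), θ = 7π/6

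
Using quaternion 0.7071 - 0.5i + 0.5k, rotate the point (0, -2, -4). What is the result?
(3.414, -2.828, -0.586)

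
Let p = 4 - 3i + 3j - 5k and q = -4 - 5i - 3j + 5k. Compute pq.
3 - 8i + 16j + 64k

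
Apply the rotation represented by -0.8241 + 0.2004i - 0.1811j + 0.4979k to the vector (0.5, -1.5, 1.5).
(-0.156, -0.857, 1.998)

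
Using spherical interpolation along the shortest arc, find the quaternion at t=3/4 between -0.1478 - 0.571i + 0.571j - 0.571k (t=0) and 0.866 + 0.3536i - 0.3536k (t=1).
-0.8234 - 0.5179i + 0.2031j + 0.1116k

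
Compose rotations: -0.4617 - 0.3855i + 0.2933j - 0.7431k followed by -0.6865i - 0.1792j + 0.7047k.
0.3116 + 0.2434i - 0.6991j - 0.5958k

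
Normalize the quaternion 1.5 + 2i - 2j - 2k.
0.3974 + 0.5298i - 0.5298j - 0.5298k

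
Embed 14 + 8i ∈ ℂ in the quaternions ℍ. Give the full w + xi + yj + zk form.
14 + 8i + 0j + 0k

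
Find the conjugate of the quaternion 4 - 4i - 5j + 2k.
4 + 4i + 5j - 2k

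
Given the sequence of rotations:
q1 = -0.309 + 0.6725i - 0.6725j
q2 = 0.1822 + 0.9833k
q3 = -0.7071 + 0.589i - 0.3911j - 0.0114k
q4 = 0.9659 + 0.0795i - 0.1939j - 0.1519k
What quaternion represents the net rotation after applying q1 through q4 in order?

q2 · q1 = -0.0563 + 0.7838i + 0.5387j - 0.3038k
q3 · q2 · q1 = -0.2146 - 0.4624i - 0.1889j + 0.8393k
q4 · q3 · q2 · q1 = -0.0797 - 0.6551i - 0.1373j + 0.7386k
-0.0797 - 0.6551i - 0.1373j + 0.7386k


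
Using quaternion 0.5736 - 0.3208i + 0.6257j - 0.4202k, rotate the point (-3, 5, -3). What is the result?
(-2.151, 5.329, -3.158)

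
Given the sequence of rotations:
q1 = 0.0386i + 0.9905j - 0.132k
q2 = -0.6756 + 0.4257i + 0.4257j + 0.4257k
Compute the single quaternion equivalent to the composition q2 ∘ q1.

q2 · q1 = -0.3819 - 0.5039i - 0.5966j + 0.4944k
-0.3819 - 0.5039i - 0.5966j + 0.4944k


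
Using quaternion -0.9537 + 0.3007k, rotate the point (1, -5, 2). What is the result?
(-2.049, -4.669, 2)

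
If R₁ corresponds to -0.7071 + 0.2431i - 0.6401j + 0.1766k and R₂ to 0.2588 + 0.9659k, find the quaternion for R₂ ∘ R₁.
-0.3536 + 0.6812i + 0.0692j - 0.6373k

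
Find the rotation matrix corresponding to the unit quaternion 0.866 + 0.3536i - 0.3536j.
[[0.7499, -0.2501, -0.6124], [-0.2501, 0.7499, -0.6124], [0.6124, 0.6124, 0.4999]]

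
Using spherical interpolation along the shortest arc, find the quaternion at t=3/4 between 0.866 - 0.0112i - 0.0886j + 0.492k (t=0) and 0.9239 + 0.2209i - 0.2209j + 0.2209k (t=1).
0.9223 + 0.1646i - 0.1902j + 0.2934k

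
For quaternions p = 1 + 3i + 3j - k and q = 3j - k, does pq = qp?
No: pq = -10 + 6j + 8k ≠ -10 - 10k = qp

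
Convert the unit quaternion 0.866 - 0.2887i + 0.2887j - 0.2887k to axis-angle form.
axis = (-√3/3, √3/3, -√3/3), θ = π/3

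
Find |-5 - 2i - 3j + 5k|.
√63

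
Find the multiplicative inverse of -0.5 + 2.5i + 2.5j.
-0.0392 - 0.1961i - 0.1961j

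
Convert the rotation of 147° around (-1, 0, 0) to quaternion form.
0.284 - 0.9588i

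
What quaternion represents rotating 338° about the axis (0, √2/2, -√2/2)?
-0.9816 + 0.1349j - 0.1349k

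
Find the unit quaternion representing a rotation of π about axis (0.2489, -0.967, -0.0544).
0.2489i - 0.967j - 0.0544k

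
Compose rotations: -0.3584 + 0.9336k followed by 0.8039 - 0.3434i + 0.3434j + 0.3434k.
-0.6087 + 0.4437i + 0.1975j + 0.6274k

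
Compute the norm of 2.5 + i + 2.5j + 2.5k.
4.444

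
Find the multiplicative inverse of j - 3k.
-0.1j + 0.3k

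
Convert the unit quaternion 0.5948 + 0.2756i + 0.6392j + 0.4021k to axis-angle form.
axis = (0.3428, 0.7951, 0.5002), θ = 107°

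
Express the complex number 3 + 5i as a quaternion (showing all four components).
3 + 5i + 0j + 0k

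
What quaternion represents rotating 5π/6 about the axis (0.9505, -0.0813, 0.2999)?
0.2588 + 0.9181i - 0.0785j + 0.2897k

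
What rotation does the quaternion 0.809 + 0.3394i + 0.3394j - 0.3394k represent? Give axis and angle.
axis = (√3/3, √3/3, -√3/3), θ = 72°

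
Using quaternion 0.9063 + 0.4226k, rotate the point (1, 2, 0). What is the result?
(-0.889, 2.052, 0)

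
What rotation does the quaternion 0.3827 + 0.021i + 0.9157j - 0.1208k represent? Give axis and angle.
axis = (0.0227, 0.9912, -0.1308), θ = 3π/4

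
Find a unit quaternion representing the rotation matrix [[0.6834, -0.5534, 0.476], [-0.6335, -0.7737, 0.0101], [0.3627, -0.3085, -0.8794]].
-0.0872 + 0.9133i - 0.3249j + 0.2296k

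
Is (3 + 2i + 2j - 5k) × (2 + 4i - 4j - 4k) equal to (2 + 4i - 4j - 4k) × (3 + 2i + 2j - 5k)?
No: pq = -14 - 12i - 20j - 38k ≠ -14 + 44i + 4j - 6k = qp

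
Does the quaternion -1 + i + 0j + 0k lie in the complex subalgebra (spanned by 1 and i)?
Yes. The quaternion -1 + i has j- and k-coefficients y = z = 0, so it lies in the complex subalgebra spanned by 1 and i.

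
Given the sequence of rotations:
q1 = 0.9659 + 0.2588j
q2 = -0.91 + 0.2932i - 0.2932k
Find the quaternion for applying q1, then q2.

q2 · q1 = -0.879 + 0.3591i - 0.2355j - 0.2073k
-0.879 + 0.3591i - 0.2355j - 0.2073k


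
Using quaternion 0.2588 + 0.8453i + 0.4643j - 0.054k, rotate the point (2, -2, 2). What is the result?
(-0.202, 1.408, -3.158)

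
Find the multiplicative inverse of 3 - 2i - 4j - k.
0.1 + 0.0667i + 0.1333j + 0.0333k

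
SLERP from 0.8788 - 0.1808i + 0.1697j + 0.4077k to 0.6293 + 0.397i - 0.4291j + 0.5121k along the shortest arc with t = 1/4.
0.8812 - 0.0311i + 0.0131j + 0.4716k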